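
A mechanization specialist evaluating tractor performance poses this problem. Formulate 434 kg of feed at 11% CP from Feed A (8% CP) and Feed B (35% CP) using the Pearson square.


parts_A = CP_b - target = 35 - 11 = 24
parts_B = target - CP_a = 11 - 8 = 3
total_parts = 24 + 3 = 27
Feed A = 434 * 24 / 27 = 385.78 kg
Feed B = 434 * 3 / 27 = 48.22 kg

385.78 kg


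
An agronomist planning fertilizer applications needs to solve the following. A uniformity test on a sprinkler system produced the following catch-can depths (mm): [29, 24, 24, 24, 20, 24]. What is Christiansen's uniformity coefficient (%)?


xbar = 145 / 6 = 24.167
sum|xi - xbar| = 9.667
CU = 100 * (1 - 9.667 / (6 * 24.167))
   = 100 * (1 - 0.0667)
   = 93.33%


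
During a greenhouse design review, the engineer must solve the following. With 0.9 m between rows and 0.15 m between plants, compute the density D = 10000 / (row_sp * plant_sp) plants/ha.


D = 10000 / (row_sp * plant_sp)
  = 10000 / (0.9 * 0.15)
  = 10000 / 0.1350
  = 74074.07 plants/ha


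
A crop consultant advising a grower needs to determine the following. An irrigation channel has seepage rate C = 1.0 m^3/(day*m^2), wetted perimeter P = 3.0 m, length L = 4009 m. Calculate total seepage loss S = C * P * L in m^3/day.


S = C * P * L
  = 1.0 * 3.0 * 4009
  = 12027 m^3/day


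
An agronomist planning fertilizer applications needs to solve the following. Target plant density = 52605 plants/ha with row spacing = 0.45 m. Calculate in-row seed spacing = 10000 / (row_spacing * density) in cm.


spacing = 10000 / (row_sp * density)
        = 10000 / (0.45 * 52605)
        = 10000 / 23672.25
        = 0.42244 m = 42.24 cm


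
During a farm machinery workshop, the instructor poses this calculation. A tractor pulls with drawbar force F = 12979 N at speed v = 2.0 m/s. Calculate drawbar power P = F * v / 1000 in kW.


P = F * v / 1000
  = 12979 * 2.0 / 1000
  = 25958 / 1000
  = 25.96 kW


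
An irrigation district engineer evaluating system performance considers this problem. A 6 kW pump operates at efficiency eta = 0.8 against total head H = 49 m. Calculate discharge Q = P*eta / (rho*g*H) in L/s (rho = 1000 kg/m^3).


Q = (P * 1000 * eta) / (rho * g * H)
  = (6 * 1000 * 0.8) / (1000 * 9.81 * 49)
  = 4800 / 480690
  = 0.00999 m^3/s = 9.99 L/s


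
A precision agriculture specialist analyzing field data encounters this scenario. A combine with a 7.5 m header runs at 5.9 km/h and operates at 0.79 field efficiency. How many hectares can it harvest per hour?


C = w * v * eta_f / 10
  = 7.5 * 5.9 * 0.79 / 10
  = 34.96 / 10
  = 3.50 ha/h


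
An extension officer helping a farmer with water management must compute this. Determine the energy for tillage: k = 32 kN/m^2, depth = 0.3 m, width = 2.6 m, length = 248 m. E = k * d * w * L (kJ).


E = k * d * w * L
  = 32 * 0.3 * 2.6 * 248
  = 6190.08 kJ


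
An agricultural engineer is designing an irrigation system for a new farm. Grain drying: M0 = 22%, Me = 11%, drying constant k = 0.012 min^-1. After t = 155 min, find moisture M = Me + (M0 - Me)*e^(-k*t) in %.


M = Me + (M0 - Me) * e^(-k*t)
  = 11 + (22 - 11) * e^(-0.012*155)
  = 11 + 11 * e^(-1.860)
  = 11 + 11 * 0.15567
  = 11 + 1.7124
  = 12.71%


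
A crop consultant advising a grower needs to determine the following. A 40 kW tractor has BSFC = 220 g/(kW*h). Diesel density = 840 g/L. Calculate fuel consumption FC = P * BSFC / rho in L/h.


FC = P * BSFC / rho_fuel
   = 40 * 220 / 840
   = 8800 / 840
   = 10.48 L/h


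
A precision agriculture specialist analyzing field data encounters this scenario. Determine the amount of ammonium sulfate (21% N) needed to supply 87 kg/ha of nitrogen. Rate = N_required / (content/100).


Rate = N_required / (N_content / 100)
     = 87 / (21 / 100)
     = 87 / 0.21
     = 414.29 kg/ha


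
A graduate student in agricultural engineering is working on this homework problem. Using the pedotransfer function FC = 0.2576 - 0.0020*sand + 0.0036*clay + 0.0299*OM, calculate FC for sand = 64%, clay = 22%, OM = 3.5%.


FC = 0.2576 - 0.0020*64 + 0.0036*22 + 0.0299*3.5
   = 0.2576 - 0.1280 + 0.0792 + 0.1047
   = 0.3135


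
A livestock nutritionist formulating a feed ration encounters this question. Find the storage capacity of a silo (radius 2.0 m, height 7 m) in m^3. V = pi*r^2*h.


V = pi * r^2 * h
  = pi * 2.0^2 * 7
  = pi * 4 * 7
  = 87.96 m^3


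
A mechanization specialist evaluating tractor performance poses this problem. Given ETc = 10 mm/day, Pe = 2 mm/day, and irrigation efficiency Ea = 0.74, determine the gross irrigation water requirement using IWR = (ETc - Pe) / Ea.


IWR = (ETc - Pe) / Ea
    = (10 - 2) / 0.74
    = 8 / 0.74
    = 10.81 mm/day


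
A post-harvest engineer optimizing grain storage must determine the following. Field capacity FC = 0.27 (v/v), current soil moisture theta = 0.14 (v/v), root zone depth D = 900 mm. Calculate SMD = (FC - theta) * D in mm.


SMD = (FC - theta) * D
    = (0.27 - 0.14) * 900
    = 0.130 * 900
    = 117 mm


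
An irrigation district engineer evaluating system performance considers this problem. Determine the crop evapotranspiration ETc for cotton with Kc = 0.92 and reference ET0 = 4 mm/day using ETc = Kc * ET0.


ETc = Kc * ET0
    = 0.92 * 4
    = 3.68 mm/day


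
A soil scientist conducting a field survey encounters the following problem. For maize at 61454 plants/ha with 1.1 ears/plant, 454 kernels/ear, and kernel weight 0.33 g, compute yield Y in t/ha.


Y = density * ears * kernels * kw
  = 61454 * 1.1 * 454 * 0.33 g/ha
  = 10127742.11 g/ha
  = 10127.74 kg/ha = 10.13 t/ha


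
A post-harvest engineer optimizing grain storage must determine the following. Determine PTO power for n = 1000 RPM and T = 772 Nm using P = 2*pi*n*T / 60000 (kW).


P = 2*pi*n*T / 60000
  = 2*pi * 1000 * 772 / 60000
  = 4850619.06 / 60000
  = 80.84 kW


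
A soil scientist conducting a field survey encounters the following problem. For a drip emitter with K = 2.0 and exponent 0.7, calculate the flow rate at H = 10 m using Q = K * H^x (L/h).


Q = K * H^x
  = 2.0 * 10^0.7
  = 2.0 * 5.0119
  = 10.02 L/h


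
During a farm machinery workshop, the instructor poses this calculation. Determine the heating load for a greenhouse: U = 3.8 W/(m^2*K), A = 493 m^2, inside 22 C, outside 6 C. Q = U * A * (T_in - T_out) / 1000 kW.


dT = 22 - (6) = 16 K
Q = U * A * dT
  = 3.8 * 493 * 16
  = 29974.40 W = 29.97 kW


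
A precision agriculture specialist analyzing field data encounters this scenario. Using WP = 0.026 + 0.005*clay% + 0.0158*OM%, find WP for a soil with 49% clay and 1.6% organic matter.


WP = 0.026 + 0.005*49 + 0.0158*1.6
   = 0.026 + 0.2450 + 0.0253
   = 0.2963


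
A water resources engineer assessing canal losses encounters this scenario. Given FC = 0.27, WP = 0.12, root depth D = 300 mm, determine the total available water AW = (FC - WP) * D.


AW = (FC - WP) * D
   = (0.27 - 0.12) * 300
   = 0.15 * 300
   = 45 mm


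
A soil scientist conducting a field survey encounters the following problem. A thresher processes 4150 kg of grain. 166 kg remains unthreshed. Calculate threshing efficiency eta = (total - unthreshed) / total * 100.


eta = (total - unthreshed) / total * 100
    = (4150 - 166) / 4150 * 100
    = 3984 / 4150 * 100
    = 96%


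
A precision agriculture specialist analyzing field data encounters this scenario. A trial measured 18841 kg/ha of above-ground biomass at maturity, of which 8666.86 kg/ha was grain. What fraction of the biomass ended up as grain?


HI = grain_yield / biomass
   = 8666.86 / 18841
   = 0.46


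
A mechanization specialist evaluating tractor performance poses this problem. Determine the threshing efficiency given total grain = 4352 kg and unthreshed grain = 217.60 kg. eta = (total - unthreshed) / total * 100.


eta = (total - unthreshed) / total * 100
    = (4352 - 217.60) / 4352 * 100
    = 4134.40 / 4352 * 100
    = 95%


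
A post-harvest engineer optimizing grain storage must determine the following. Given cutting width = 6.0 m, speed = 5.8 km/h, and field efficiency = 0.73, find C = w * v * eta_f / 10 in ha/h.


C = w * v * eta_f / 10
  = 6.0 * 5.8 * 0.73 / 10
  = 25.40 / 10
  = 2.54 ha/h


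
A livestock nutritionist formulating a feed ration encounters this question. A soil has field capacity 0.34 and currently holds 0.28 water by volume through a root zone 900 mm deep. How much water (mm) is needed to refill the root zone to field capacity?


SMD = (FC - theta) * D
    = (0.34 - 0.28) * 900
    = 0.060 * 900
    = 54 mm


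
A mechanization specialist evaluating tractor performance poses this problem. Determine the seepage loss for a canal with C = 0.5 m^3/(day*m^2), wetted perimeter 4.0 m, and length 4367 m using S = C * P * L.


S = C * P * L
  = 0.5 * 4.0 * 4367
  = 8734 m^3/day


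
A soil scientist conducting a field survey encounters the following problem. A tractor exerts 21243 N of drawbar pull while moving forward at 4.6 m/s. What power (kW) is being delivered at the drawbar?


P = F * v / 1000
  = 21243 * 4.6 / 1000
  = 97717.80 / 1000
  = 97.72 kW


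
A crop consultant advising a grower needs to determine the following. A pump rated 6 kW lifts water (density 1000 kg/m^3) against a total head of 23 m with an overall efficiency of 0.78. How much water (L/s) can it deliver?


Q = (P * 1000 * eta) / (rho * g * H)
  = (6 * 1000 * 0.78) / (1000 * 9.81 * 23)
  = 4680 / 225630
  = 0.02074 m^3/s = 20.74 L/s


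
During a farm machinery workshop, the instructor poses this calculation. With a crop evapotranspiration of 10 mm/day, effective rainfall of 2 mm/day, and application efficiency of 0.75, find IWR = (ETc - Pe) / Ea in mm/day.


IWR = (ETc - Pe) / Ea
    = (10 - 2) / 0.75
    = 8 / 0.75
    = 10.67 mm/day


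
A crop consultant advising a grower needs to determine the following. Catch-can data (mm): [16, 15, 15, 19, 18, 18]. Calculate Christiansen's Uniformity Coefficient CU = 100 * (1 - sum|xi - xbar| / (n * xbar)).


xbar = 101 / 6 = 16.833
sum|xi - xbar| = 9
CU = 100 * (1 - 9 / (6 * 16.833))
   = 100 * (1 - 0.0891)
   = 91.09%


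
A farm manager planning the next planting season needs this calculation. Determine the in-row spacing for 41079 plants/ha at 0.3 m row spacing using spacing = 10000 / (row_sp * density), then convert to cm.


spacing = 10000 / (row_sp * density)
        = 10000 / (0.3 * 41079)
        = 10000 / 12323.70
        = 0.81144 m = 81.14 cm


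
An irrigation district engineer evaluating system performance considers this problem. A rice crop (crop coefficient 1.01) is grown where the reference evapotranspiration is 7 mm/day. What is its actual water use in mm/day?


ETc = Kc * ET0
    = 1.01 * 7
    = 7.07 mm/day


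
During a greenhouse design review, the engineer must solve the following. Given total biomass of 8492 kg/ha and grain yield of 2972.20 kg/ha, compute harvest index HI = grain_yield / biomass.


HI = grain_yield / biomass
   = 2972.20 / 8492
   = 0.35


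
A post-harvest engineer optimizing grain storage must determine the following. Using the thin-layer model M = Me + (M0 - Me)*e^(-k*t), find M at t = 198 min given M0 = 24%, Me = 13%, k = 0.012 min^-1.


M = Me + (M0 - Me) * e^(-k*t)
  = 13 + (24 - 13) * e^(-0.012*198)
  = 13 + 11 * e^(-2.376)
  = 13 + 11 * 0.09292
  = 13 + 1.0221
  = 14.02%


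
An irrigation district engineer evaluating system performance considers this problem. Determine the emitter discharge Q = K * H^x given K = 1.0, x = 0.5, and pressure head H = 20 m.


Q = K * H^x
  = 1.0 * 20^0.5
  = 1.0 * 4.4721
  = 4.47 L/h


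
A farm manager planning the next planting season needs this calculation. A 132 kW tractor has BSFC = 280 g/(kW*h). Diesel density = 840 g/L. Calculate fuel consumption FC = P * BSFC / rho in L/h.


FC = P * BSFC / rho_fuel
   = 132 * 280 / 840
   = 36960 / 840
   = 44 L/h


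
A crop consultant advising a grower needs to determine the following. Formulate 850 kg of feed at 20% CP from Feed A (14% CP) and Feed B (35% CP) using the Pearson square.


parts_A = CP_b - target = 35 - 20 = 15
parts_B = target - CP_a = 20 - 14 = 6
total_parts = 15 + 6 = 21
Feed A = 850 * 15 / 21 = 607.14 kg
Feed B = 850 * 6 / 21 = 242.86 kg

607.14 kg


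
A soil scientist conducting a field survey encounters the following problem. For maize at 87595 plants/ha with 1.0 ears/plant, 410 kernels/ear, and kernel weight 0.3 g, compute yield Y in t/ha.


Y = density * ears * kernels * kw
  = 87595 * 1.0 * 410 * 0.3 g/ha
  = 10774185 g/ha
  = 10774.19 kg/ha = 10.77 t/ha


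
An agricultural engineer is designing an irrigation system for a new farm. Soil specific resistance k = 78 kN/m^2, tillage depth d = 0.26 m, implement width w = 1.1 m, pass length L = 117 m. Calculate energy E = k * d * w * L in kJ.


E = k * d * w * L
  = 78 * 0.26 * 1.1 * 117
  = 2610.04 kJ


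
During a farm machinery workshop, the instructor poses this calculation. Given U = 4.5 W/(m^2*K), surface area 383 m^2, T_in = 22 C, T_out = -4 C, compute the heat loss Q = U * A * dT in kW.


dT = 22 - (-4) = 26 K
Q = U * A * dT
  = 4.5 * 383 * 26
  = 44811 W = 44.81 kW


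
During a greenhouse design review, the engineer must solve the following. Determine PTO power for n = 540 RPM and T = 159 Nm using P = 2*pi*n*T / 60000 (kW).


P = 2*pi*n*T / 60000
  = 2*pi * 540 * 159 / 60000
  = 539474.29 / 60000
  = 8.99 kW


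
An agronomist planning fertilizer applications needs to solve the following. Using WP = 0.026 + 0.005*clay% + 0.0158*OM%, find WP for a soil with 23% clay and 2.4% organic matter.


WP = 0.026 + 0.005*23 + 0.0158*2.4
   = 0.026 + 0.1150 + 0.0379
   = 0.1789


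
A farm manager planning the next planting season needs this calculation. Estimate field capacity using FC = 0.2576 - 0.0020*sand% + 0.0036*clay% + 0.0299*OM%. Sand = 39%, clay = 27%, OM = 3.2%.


FC = 0.2576 - 0.0020*39 + 0.0036*27 + 0.0299*3.2
   = 0.2576 - 0.0780 + 0.0972 + 0.0957
   = 0.3725


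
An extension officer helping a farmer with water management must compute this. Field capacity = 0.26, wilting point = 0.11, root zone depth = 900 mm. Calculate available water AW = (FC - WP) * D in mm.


AW = (FC - WP) * D
   = (0.26 - 0.11) * 900
   = 0.15 * 900
   = 135 mm


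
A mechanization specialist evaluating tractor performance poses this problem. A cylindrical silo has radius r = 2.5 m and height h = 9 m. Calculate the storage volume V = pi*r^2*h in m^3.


V = pi * r^2 * h
  = pi * 2.5^2 * 9
  = pi * 6.25 * 9
  = 176.71 m^3


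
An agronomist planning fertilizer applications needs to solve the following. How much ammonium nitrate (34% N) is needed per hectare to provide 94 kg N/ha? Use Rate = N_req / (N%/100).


Rate = N_required / (N_content / 100)
     = 94 / (34 / 100)
     = 94 / 0.34
     = 276.47 kg/ha


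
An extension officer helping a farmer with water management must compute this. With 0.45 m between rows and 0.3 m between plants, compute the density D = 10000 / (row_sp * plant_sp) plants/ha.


D = 10000 / (row_sp * plant_sp)
  = 10000 / (0.45 * 0.3)
  = 10000 / 0.1350
  = 74074.07 plants/ha


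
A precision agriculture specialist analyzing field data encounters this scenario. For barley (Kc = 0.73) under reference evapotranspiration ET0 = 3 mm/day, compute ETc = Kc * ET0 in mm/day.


ETc = Kc * ET0
    = 0.73 * 3
    = 2.19 mm/day


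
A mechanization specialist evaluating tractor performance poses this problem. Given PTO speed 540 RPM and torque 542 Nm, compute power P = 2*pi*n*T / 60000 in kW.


P = 2*pi*n*T / 60000
  = 2*pi * 540 * 542 / 60000
  = 1838962.68 / 60000
  = 30.65 kW


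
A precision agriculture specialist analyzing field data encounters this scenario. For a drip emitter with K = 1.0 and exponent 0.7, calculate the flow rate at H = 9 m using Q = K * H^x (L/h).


Q = K * H^x
  = 1.0 * 9^0.7
  = 1.0 * 4.6555
  = 4.66 L/h


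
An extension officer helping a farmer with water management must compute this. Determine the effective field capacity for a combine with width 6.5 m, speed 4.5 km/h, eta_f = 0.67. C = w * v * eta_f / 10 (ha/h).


C = w * v * eta_f / 10
  = 6.5 * 4.5 * 0.67 / 10
  = 19.60 / 10
  = 1.96 ha/h


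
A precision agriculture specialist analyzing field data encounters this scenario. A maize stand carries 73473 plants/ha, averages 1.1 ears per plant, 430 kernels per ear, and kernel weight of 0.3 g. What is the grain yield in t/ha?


Y = density * ears * kernels * kw
  = 73473 * 1.1 * 430 * 0.3 g/ha
  = 10425818.70 g/ha
  = 10425.82 kg/ha = 10.43 t/ha


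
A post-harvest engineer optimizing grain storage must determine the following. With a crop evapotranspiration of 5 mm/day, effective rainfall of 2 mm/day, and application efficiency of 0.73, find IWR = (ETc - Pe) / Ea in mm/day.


IWR = (ETc - Pe) / Ea
    = (5 - 2) / 0.73
    = 3 / 0.73
    = 4.11 mm/day


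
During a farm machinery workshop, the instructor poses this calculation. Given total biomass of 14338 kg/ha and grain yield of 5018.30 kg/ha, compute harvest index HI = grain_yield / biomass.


HI = grain_yield / biomass
   = 5018.30 / 14338
   = 0.35


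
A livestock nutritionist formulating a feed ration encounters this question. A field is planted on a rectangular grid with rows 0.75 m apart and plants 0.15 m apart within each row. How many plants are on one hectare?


D = 10000 / (row_sp * plant_sp)
  = 10000 / (0.75 * 0.15)
  = 10000 / 0.1125
  = 88888.89 plants/ha


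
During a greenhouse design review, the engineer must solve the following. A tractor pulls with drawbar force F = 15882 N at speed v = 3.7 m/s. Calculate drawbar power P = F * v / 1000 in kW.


P = F * v / 1000
  = 15882 * 3.7 / 1000
  = 58763.40 / 1000
  = 58.76 kW


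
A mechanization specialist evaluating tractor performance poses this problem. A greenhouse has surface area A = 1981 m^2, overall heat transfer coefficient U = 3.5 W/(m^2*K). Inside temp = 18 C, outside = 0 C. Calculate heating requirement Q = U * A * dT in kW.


dT = 18 - (0) = 18 K
Q = U * A * dT
  = 3.5 * 1981 * 18
  = 124803 W = 124.80 kW


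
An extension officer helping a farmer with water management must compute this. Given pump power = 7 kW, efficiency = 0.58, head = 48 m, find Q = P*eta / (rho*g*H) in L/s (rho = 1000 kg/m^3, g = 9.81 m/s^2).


Q = (P * 1000 * eta) / (rho * g * H)
  = (7 * 1000 * 0.58) / (1000 * 9.81 * 48)
  = 4060 / 470880
  = 0.00862 m^3/s = 8.62 L/s


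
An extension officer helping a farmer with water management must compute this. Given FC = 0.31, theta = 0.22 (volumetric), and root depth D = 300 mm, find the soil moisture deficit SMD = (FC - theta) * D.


SMD = (FC - theta) * D
    = (0.31 - 0.22) * 300
    = 0.090 * 300
    = 27 mm


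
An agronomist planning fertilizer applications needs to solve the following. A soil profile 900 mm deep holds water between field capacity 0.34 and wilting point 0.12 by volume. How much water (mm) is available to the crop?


AW = (FC - WP) * D
   = (0.34 - 0.12) * 900
   = 0.22 * 900
   = 198 mm


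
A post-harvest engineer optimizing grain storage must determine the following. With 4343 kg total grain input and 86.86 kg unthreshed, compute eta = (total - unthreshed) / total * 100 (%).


eta = (total - unthreshed) / total * 100
    = (4343 - 86.86) / 4343 * 100
    = 4256.14 / 4343 * 100
    = 98%


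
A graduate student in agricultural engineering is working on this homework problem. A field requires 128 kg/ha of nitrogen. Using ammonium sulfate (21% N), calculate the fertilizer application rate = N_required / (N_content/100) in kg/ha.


Rate = N_required / (N_content / 100)
     = 128 / (21 / 100)
     = 128 / 0.21
     = 609.52 kg/ha


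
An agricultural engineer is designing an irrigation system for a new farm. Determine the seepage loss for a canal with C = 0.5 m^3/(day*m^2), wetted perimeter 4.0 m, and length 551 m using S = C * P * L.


S = C * P * L
  = 0.5 * 4.0 * 551
  = 1102 m^3/day


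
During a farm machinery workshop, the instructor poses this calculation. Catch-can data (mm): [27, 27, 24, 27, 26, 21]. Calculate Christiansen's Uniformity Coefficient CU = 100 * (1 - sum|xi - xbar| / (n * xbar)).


xbar = 152 / 6 = 25.333
sum|xi - xbar| = 11.333
CU = 100 * (1 - 11.333 / (6 * 25.333))
   = 100 * (1 - 0.0746)
   = 92.54%


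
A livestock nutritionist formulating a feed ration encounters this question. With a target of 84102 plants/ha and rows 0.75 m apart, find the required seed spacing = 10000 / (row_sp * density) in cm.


spacing = 10000 / (row_sp * density)
        = 10000 / (0.75 * 84102)
        = 10000 / 63076.50
        = 0.15854 m = 15.85 cm


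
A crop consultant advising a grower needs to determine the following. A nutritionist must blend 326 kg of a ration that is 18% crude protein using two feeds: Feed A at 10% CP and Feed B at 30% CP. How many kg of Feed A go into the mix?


parts_A = CP_b - target = 30 - 18 = 12
parts_B = target - CP_a = 18 - 10 = 8
total_parts = 12 + 8 = 20
Feed A = 326 * 12 / 20 = 195.60 kg
Feed B = 326 * 8 / 20 = 130.40 kg

195.60 kg


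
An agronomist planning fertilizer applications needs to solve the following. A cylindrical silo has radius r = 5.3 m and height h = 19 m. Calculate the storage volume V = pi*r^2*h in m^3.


V = pi * r^2 * h
  = pi * 5.3^2 * 19
  = pi * 28.09 * 19
  = 1676.70 m^3


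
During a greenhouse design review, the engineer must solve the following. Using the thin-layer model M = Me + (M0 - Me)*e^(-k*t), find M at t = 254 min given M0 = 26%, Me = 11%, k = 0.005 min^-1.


M = Me + (M0 - Me) * e^(-k*t)
  = 11 + (26 - 11) * e^(-0.005*254)
  = 11 + 15 * e^(-1.270)
  = 11 + 15 * 0.28083
  = 11 + 4.2125
  = 15.21%


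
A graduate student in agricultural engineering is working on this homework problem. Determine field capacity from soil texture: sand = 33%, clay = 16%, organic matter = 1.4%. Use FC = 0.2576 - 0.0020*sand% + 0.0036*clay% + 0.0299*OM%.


FC = 0.2576 - 0.0020*33 + 0.0036*16 + 0.0299*1.4
   = 0.2576 - 0.0660 + 0.0576 + 0.0419
   = 0.2911


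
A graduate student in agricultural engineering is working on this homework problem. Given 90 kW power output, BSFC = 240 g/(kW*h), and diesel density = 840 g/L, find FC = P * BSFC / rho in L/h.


FC = P * BSFC / rho_fuel
   = 90 * 240 / 840
   = 21600 / 840
   = 25.71 L/h


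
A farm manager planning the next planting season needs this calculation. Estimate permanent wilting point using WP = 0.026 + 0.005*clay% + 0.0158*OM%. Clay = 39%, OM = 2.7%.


WP = 0.026 + 0.005*39 + 0.0158*2.7
   = 0.026 + 0.1950 + 0.0427
   = 0.2637


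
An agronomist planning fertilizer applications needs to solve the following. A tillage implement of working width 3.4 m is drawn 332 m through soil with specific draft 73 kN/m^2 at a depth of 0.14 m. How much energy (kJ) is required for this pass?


E = k * d * w * L
  = 73 * 0.14 * 3.4 * 332
  = 11536.34 kJ


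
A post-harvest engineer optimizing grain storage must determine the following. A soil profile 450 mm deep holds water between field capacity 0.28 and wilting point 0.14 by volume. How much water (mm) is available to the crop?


AW = (FC - WP) * D
   = (0.28 - 0.14) * 450
   = 0.14 * 450
   = 63 mm


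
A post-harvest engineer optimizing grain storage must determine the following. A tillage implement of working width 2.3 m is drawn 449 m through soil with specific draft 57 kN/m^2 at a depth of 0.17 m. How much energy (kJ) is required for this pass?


E = k * d * w * L
  = 57 * 0.17 * 2.3 * 449
  = 10006.86 kJ


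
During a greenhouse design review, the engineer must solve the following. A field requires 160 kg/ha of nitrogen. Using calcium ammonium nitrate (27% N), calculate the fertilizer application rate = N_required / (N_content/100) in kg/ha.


Rate = N_required / (N_content / 100)
     = 160 / (27 / 100)
     = 160 / 0.27
     = 592.59 kg/ha


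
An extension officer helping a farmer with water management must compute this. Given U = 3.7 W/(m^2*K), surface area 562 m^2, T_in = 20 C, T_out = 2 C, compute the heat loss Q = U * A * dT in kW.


dT = 20 - (2) = 18 K
Q = U * A * dT
  = 3.7 * 562 * 18
  = 37429.20 W = 37.43 kW


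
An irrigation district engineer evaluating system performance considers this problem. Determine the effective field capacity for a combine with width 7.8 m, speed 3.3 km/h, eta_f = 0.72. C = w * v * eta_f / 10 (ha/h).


C = w * v * eta_f / 10
  = 7.8 * 3.3 * 0.72 / 10
  = 18.53 / 10
  = 1.85 ha/h


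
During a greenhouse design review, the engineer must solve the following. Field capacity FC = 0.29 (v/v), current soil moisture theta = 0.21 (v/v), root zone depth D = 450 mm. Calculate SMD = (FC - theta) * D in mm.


SMD = (FC - theta) * D
    = (0.29 - 0.21) * 450
    = 0.080 * 450
    = 36 mm


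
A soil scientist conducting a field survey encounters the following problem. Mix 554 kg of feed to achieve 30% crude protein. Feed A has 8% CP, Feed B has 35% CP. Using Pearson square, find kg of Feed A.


parts_A = CP_b - target = 35 - 30 = 5
parts_B = target - CP_a = 30 - 8 = 22
total_parts = 5 + 22 = 27
Feed A = 554 * 5 / 27 = 102.59 kg
Feed B = 554 * 22 / 27 = 451.41 kg

102.59 kg


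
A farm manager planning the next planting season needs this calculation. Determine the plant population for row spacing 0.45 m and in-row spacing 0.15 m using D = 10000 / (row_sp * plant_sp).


D = 10000 / (row_sp * plant_sp)
  = 10000 / (0.45 * 0.15)
  = 10000 / 0.0675
  = 148148.15 plants/ha


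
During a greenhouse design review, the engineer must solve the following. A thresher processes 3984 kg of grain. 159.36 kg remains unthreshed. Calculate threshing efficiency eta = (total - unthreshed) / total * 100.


eta = (total - unthreshed) / total * 100
    = (3984 - 159.36) / 3984 * 100
    = 3824.64 / 3984 * 100
    = 96%


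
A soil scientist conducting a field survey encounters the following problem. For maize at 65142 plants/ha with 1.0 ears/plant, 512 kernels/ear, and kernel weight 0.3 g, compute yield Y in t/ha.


Y = density * ears * kernels * kw
  = 65142 * 1.0 * 512 * 0.3 g/ha
  = 10005811.20 g/ha
  = 10005.81 kg/ha = 10.01 t/ha


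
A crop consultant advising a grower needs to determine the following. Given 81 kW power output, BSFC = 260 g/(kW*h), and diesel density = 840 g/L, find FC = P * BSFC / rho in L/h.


FC = P * BSFC / rho_fuel
   = 81 * 260 / 840
   = 21060 / 840
   = 25.07 L/h


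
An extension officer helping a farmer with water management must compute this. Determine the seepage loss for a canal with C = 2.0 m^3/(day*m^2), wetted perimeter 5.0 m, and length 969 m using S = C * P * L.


S = C * P * L
  = 2.0 * 5.0 * 969
  = 9690 m^3/day


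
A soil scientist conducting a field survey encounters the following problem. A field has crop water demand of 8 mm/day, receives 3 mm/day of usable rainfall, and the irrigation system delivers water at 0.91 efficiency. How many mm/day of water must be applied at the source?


IWR = (ETc - Pe) / Ea
    = (8 - 3) / 0.91
    = 5 / 0.91
    = 5.49 mm/day


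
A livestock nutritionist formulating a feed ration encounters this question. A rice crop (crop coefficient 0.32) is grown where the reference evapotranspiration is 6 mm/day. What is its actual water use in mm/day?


ETc = Kc * ET0
    = 0.32 * 6
    = 1.92 mm/day


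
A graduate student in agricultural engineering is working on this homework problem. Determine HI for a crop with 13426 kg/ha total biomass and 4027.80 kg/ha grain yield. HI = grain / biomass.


HI = grain_yield / biomass
   = 4027.80 / 13426
   = 0.30


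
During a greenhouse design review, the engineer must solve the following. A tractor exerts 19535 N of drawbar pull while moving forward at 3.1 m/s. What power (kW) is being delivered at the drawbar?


P = F * v / 1000
  = 19535 * 3.1 / 1000
  = 60558.50 / 1000
  = 60.56 kW


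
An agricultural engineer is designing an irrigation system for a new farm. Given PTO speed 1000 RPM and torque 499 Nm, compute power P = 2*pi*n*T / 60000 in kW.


P = 2*pi*n*T / 60000
  = 2*pi * 1000 * 499 / 60000
  = 3135309.47 / 60000
  = 52.26 kW


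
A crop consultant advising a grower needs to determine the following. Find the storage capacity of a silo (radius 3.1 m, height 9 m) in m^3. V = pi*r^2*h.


V = pi * r^2 * h
  = pi * 3.1^2 * 9
  = pi * 9.61 * 9
  = 271.72 m^3


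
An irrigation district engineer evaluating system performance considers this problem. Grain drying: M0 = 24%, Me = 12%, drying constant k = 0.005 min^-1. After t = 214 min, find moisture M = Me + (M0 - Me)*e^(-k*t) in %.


M = Me + (M0 - Me) * e^(-k*t)
  = 12 + (24 - 12) * e^(-0.005*214)
  = 12 + 12 * e^(-1.070)
  = 12 + 12 * 0.34301
  = 12 + 4.1161
  = 16.12%


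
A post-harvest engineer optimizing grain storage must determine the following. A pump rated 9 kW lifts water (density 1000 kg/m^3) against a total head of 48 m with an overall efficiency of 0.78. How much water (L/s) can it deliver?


Q = (P * 1000 * eta) / (rho * g * H)
  = (9 * 1000 * 0.78) / (1000 * 9.81 * 48)
  = 7020 / 470880
  = 0.01491 m^3/s = 14.91 L/s


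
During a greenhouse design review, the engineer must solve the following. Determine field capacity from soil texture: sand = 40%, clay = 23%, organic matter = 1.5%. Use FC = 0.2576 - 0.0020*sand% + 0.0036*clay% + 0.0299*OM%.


FC = 0.2576 - 0.0020*40 + 0.0036*23 + 0.0299*1.5
   = 0.2576 - 0.0800 + 0.0828 + 0.0449
   = 0.3053


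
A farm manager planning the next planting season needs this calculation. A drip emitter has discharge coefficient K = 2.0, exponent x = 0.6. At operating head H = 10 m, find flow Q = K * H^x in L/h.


Q = K * H^x
  = 2.0 * 10^0.6
  = 2.0 * 3.9811
  = 7.96 L/h


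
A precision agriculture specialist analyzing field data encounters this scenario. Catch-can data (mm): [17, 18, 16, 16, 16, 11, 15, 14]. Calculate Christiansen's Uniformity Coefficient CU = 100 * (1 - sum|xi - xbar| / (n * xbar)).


xbar = 123 / 8 = 15.375
sum|xi - xbar| = 12.250
CU = 100 * (1 - 12.250 / (8 * 15.375))
   = 100 * (1 - 0.0996)
   = 90.04%


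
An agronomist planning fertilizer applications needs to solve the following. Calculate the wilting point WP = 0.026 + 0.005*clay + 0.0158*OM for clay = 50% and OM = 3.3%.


WP = 0.026 + 0.005*50 + 0.0158*3.3
   = 0.026 + 0.2500 + 0.0521
   = 0.3281


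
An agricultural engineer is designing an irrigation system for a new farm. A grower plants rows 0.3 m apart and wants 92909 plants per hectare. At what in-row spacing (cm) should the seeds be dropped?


spacing = 10000 / (row_sp * density)
        = 10000 / (0.3 * 92909)
        = 10000 / 27872.70
        = 0.35877 m = 35.88 cm


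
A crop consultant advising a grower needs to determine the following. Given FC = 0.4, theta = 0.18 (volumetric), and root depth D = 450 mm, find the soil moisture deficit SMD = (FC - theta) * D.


SMD = (FC - theta) * D
    = (0.4 - 0.18) * 450
    = 0.220 * 450
    = 99 mm


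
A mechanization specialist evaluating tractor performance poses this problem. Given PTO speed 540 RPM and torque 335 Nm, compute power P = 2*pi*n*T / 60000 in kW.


P = 2*pi*n*T / 60000
  = 2*pi * 540 * 335 / 60000
  = 1136628.22 / 60000
  = 18.94 kW


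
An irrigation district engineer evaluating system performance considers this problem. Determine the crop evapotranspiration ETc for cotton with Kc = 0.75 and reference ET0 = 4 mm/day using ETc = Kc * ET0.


ETc = Kc * ET0
    = 0.75 * 4
    = 3 mm/day


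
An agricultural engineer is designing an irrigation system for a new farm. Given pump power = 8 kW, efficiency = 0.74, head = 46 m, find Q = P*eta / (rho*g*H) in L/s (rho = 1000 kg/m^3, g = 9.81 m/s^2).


Q = (P * 1000 * eta) / (rho * g * H)
  = (8 * 1000 * 0.74) / (1000 * 9.81 * 46)
  = 5920 / 451260
  = 0.01312 m^3/s = 13.12 L/s


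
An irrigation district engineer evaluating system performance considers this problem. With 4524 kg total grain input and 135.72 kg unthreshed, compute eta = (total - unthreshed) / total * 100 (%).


eta = (total - unthreshed) / total * 100
    = (4524 - 135.72) / 4524 * 100
    = 4388.28 / 4524 * 100
    = 97%


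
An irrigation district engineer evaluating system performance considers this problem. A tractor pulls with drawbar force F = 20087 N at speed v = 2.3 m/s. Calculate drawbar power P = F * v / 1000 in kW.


P = F * v / 1000
  = 20087 * 2.3 / 1000
  = 46200.10 / 1000
  = 46.20 kW


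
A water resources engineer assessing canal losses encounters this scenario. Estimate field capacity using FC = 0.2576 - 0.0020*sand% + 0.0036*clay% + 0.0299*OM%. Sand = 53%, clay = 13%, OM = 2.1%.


FC = 0.2576 - 0.0020*53 + 0.0036*13 + 0.0299*2.1
   = 0.2576 - 0.1060 + 0.0468 + 0.0628
   = 0.2612


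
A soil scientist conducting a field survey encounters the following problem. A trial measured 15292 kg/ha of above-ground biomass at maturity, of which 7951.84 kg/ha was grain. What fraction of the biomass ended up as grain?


HI = grain_yield / biomass
   = 7951.84 / 15292
   = 0.52


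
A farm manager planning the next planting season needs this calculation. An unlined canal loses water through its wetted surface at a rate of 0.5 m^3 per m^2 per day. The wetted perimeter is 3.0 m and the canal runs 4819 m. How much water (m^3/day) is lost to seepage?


S = C * P * L
  = 0.5 * 3.0 * 4819
  = 7228.50 m^3/day


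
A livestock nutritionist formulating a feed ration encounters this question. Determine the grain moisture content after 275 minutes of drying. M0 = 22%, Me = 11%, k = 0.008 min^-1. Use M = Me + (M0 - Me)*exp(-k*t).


M = Me + (M0 - Me) * e^(-k*t)
  = 11 + (22 - 11) * e^(-0.008*275)
  = 11 + 11 * e^(-2.200)
  = 11 + 11 * 0.11080
  = 11 + 1.2188
  = 12.22%


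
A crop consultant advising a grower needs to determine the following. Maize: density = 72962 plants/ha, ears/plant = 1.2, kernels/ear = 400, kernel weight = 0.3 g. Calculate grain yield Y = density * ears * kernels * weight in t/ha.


Y = density * ears * kernels * kw
  = 72962 * 1.2 * 400 * 0.3 g/ha
  = 10506528 g/ha
  = 10506.53 kg/ha = 10.51 t/ha


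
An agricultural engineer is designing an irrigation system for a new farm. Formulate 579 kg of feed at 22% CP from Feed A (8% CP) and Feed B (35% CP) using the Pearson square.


parts_A = CP_b - target = 35 - 22 = 13
parts_B = target - CP_a = 22 - 8 = 14
total_parts = 13 + 14 = 27
Feed A = 579 * 13 / 27 = 278.78 kg
Feed B = 579 * 14 / 27 = 300.22 kg

278.78 kg


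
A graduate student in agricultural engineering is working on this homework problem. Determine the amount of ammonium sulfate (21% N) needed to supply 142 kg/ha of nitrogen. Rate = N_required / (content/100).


Rate = N_required / (N_content / 100)
     = 142 / (21 / 100)
     = 142 / 0.21
     = 676.19 kg/ha


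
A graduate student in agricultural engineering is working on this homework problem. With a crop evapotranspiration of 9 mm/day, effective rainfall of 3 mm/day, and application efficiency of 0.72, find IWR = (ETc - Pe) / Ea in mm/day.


IWR = (ETc - Pe) / Ea
    = (9 - 3) / 0.72
    = 6 / 0.72
    = 8.33 mm/day


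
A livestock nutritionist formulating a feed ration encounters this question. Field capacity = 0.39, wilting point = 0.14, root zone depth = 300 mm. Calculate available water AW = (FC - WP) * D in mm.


AW = (FC - WP) * D
   = (0.39 - 0.14) * 300
   = 0.25 * 300
   = 75 mm


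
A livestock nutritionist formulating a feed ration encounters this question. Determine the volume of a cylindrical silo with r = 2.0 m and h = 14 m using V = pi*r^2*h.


V = pi * r^2 * h
  = pi * 2.0^2 * 14
  = pi * 4 * 14
  = 175.93 m^3


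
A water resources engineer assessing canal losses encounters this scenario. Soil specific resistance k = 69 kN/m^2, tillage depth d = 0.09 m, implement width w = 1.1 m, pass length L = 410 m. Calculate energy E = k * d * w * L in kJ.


E = k * d * w * L
  = 69 * 0.09 * 1.1 * 410
  = 2800.71 kJ


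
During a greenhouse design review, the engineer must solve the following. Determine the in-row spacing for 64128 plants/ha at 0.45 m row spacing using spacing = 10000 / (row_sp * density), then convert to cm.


spacing = 10000 / (row_sp * density)
        = 10000 / (0.45 * 64128)
        = 10000 / 28857.60
        = 0.34653 m = 34.65 cm


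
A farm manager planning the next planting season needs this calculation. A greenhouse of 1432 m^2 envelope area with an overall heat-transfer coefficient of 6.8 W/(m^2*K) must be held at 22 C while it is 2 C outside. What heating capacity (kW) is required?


dT = 22 - (2) = 20 K
Q = U * A * dT
  = 6.8 * 1432 * 20
  = 194752 W = 194.75 kW


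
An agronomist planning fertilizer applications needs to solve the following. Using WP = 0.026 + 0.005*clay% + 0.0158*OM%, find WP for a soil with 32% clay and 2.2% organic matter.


WP = 0.026 + 0.005*32 + 0.0158*2.2
   = 0.026 + 0.1600 + 0.0348
   = 0.2208


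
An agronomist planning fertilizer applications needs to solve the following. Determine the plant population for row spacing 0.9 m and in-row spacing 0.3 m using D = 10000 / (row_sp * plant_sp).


D = 10000 / (row_sp * plant_sp)
  = 10000 / (0.9 * 0.3)
  = 10000 / 0.2700
  = 37037.04 plants/ha


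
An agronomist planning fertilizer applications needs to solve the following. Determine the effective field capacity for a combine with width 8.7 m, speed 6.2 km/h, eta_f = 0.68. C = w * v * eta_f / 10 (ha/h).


C = w * v * eta_f / 10
  = 8.7 * 6.2 * 0.68 / 10
  = 36.68 / 10
  = 3.67 ha/h


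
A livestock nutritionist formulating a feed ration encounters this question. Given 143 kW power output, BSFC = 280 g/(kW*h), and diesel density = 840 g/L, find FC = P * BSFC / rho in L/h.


FC = P * BSFC / rho_fuel
   = 143 * 280 / 840
   = 40040 / 840
   = 47.67 L/h


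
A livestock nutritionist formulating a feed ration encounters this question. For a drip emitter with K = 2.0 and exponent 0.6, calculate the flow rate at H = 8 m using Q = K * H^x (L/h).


Q = K * H^x
  = 2.0 * 8^0.6
  = 2.0 * 3.4822
  = 6.96 L/h


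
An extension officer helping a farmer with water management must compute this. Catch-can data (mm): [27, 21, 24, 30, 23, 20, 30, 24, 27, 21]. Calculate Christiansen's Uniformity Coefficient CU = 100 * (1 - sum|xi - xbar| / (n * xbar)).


xbar = 247 / 10 = 24.700
sum|xi - xbar| = 30.400
CU = 100 * (1 - 30.400 / (10 * 24.700))
   = 100 * (1 - 0.1231)
   = 87.69%


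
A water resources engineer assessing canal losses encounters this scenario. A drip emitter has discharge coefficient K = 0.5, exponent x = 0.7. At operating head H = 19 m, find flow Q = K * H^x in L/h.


Q = K * H^x
  = 0.5 * 19^0.7
  = 0.5 * 7.8547
  = 3.93 L/h


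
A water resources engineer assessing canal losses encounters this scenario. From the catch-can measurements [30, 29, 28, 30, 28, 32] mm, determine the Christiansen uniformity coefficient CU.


xbar = 177 / 6 = 29.500
sum|xi - xbar| = 7
CU = 100 * (1 - 7 / (6 * 29.500))
   = 100 * (1 - 0.0395)
   = 96.05%


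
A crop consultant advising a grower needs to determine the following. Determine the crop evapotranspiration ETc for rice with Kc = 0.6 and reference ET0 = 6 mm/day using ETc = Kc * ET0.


ETc = Kc * ET0
    = 0.6 * 6
    = 3.60 mm/day


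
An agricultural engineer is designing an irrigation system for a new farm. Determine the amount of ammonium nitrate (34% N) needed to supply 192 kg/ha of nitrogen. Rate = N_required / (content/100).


Rate = N_required / (N_content / 100)
     = 192 / (34 / 100)
     = 192 / 0.34
     = 564.71 kg/ha


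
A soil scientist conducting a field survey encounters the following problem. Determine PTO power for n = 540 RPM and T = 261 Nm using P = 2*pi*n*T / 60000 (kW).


P = 2*pi*n*T / 60000
  = 2*pi * 540 * 261 / 60000
  = 885552.14 / 60000
  = 14.76 kW
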